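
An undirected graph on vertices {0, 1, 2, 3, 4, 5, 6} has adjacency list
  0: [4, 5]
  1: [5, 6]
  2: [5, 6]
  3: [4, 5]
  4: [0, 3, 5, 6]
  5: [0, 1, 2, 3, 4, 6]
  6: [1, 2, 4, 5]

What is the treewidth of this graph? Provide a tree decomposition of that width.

The largest bag has 3 vertices, giving width 2; this decomposition certifies tw(G) ≤ 2. On the other hand G contains the 3-clique {1, 5, 6}. A clique must lie in a single bag of any decomposition, so no decomposition can have width below 2. Hence tw(G) = 2 exactly.

Treewidth 2.
One optimal decomposition is:
Bags: B1 = {4, 5, 6}  B2 = {2, 5, 6}  B3 = {3, 4, 5}  B4 = {0, 4, 5}  B5 = {1, 5, 6}
Tree: B1–B2, B1–B3, B1–B4, B1–B5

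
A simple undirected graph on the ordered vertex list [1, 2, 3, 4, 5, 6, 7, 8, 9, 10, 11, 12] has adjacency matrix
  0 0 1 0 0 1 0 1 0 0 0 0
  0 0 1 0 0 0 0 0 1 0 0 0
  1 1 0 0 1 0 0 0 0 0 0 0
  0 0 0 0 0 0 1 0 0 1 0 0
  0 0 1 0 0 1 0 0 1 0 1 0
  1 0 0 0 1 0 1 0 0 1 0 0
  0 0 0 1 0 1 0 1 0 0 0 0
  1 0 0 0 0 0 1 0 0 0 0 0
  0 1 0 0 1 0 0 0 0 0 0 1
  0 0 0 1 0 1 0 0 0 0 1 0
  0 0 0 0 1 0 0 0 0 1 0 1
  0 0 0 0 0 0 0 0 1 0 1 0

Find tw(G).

3

A width-3 tree decomposition is:
Bags: B1 = {4, 7, 8, 10}  B2 = {6, 7, 8, 10}  B3 = {1, 6, 8, 10}  B4 = {1, 6, 10, 11}  B5 = {1, 5, 6, 11}  B6 = {1, 3, 5, 11}  B7 = {3, 5, 11, 12}  B8 = {3, 5, 9, 12}  B9 = {2, 3, 9, 12}
Tree: B1–B2, B2–B3, B3–B4, B4–B5, B5–B6, B6–B7, B7–B8, B8–B9
Every bag has size at most 4, so the width is 4 − 1 = 3 and tw(G) ≤ 3. For the lower bound: the 4 vertex sets {4,7,8}, {10}, {6}, {1,3,5,11} are disjoint, each induces a connected subgraph, and every pair is joined by at least one edge of G. Contracting each set to a single vertex therefore yields K_{4} as a minor, and since treewidth is minor-monotone, tw(G) ≥ tw(K_{4}) = 3. Hence tw(G) = 3 exactly.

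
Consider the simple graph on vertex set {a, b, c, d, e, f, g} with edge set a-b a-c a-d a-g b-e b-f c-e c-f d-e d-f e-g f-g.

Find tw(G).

3

A width-3 tree decomposition is:
Bags: B1 = {a, d, e, f}  B2 = {a, e, f, g}  B3 = {a, c, e, f}  B4 = {a, b, e, f}
Tree: B1–B2, B2–B3, B3–B4
The largest bag has 4 vertices, giving width 3; this decomposition certifies tw(G) ≤ 3. For the lower bound: the 4 vertex sets {d,e}, {a,g}, {f}, {c} are disjoint, each induces a connected subgraph, and every pair is joined by at least one edge of G. Contracting each set to a single vertex therefore yields K_{4} as a minor, and since treewidth is minor-monotone, tw(G) ≥ tw(K_{4}) = 3. Therefore the treewidth is 3.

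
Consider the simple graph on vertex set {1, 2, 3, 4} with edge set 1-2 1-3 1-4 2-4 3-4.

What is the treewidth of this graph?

A width-2 tree decomposition is:
Bags: B1 = {1, 2, 4}  B2 = {1, 3, 4}
Tree: B1–B2
The largest bag has 3 vertices, giving width 2; this decomposition certifies tw(G) ≤ 2. On the other hand G contains the 3-clique {1, 2, 4}. A clique must lie in a single bag of any decomposition, so no decomposition can have width below 2. Hence tw(G) = 2 exactly.

2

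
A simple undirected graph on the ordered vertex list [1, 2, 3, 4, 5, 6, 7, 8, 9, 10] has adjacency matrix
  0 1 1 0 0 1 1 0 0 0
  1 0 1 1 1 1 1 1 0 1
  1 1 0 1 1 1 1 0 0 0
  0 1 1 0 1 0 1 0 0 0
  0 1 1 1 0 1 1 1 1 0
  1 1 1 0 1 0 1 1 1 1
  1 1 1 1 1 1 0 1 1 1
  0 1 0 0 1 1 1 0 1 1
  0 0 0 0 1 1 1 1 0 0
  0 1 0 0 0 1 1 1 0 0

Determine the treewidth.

4

A width-4 tree decomposition is:
Bags: B1 = {2, 5, 6, 7, 8}  B2 = {2, 6, 7, 8, 10}  B3 = {2, 3, 5, 6, 7}  B4 = {5, 6, 7, 8, 9}  B5 = {2, 3, 4, 5, 7}  B6 = {1, 2, 3, 6, 7}
Tree: B1–B2, B1–B3, B1–B4, B3–B5, B3–B6
The largest bag has 5 vertices, giving width 4; this decomposition certifies tw(G) ≤ 4. For the lower bound, the 5 vertices {5, 6, 7, 8, 9} are pairwise adjacent, and any tree decomposition puts a clique entirely inside one bag — forcing width ≥ 4. Combining the bounds, tw(G) = 4.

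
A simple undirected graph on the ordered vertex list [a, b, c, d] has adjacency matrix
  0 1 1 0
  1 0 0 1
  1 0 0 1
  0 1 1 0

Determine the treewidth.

2

A width-2 tree decomposition is:
Bags: B1 = {a, b, d}  B2 = {a, c, d}
Tree: B1–B2
Each bag holds 3 vertices, so the decomposition has width 2, which upper-bounds the treewidth. The edges d–b–a–c–d form a cycle, so G is not a tree and its treewidth is at least 2. Therefore the treewidth is 2.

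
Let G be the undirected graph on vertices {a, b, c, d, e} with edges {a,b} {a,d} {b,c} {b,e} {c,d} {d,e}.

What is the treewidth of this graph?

2

A width-2 tree decomposition is:
Bags: B1 = {b, c, d}  B2 = {b, d, e}  B3 = {a, b, d}
Tree: B1–B2, B2–B3
The largest bag has 3 vertices, giving width 2; this decomposition certifies tw(G) ≤ 2. Since c–d–e–b–c is a cycle in G, G is not acyclic. Forests are exactly the graphs of treewidth ≤ 1, so tw(G) ≥ 2. Therefore the treewidth is 2.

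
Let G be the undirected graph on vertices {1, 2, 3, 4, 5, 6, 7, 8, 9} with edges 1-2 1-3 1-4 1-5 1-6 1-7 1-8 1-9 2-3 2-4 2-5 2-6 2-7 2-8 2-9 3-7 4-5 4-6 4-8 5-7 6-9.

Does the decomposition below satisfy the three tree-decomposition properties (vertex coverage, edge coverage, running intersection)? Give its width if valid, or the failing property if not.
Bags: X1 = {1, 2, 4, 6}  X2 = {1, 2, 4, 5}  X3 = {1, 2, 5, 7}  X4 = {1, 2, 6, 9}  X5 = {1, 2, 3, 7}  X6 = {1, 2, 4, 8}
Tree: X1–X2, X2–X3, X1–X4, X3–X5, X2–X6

Every vertex of G appears in some bag (union = {1, 2, 3, 4, 5, 6, 7, 8, 9}); every edge is covered by a bag; and for each vertex v the set of bags containing v is connected in the bag tree. The decomposition is therefore valid. The largest bag has 4 vertices, so the width is 3.

Yes; width 3.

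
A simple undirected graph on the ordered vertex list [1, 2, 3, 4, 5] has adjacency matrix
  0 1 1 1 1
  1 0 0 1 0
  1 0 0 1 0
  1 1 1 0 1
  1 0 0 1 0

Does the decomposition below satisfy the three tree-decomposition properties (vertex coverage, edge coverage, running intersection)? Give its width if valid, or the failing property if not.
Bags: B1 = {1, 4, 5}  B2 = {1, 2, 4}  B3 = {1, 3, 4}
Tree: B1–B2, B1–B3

Yes; width 2.

Every vertex of G appears in some bag (union = {1, 2, 3, 4, 5}); every edge is covered by a bag; and for each vertex v the set of bags containing v is connected in the bag tree. The decomposition is therefore valid. The largest bag has 3 vertices, so the width is 2.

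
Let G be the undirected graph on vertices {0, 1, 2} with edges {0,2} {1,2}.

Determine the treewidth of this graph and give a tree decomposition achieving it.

Treewidth 1.
Bags: B1 = {0, 2}  B2 = {1, 2}
Tree: B1–B2

The largest bag has 2 vertices, giving width 1; this decomposition certifies tw(G) ≤ 1. G has an edge, so its treewidth is at least 1. Hence tw(G) = 1 exactly.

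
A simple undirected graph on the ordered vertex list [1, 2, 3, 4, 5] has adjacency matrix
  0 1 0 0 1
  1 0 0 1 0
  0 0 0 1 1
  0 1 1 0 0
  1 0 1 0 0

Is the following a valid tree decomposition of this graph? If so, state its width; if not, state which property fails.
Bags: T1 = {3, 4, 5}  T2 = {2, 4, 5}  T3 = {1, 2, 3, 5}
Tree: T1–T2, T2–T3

No — bags containing vertex 3 are not connected in the tree.

A tree decomposition must satisfy three properties: every vertex lies in some bag; for every edge, both endpoints lie together in some bag; and for every vertex, the bags containing it form a connected subtree. Here bags containing vertex 3 are not connected in the tree, so the decomposition is invalid.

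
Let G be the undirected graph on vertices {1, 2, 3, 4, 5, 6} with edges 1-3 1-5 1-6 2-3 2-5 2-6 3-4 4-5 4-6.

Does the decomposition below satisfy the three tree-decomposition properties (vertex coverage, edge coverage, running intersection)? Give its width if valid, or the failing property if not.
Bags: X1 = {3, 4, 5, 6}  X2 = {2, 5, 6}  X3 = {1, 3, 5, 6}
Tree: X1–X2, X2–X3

A tree decomposition must satisfy three properties: every vertex lies in some bag; for every edge, both endpoints lie together in some bag; and for every vertex, the bags containing it form a connected subtree. Here edge (3,2) lies in no bag, so the decomposition is invalid.

No — edge (3,2) lies in no bag.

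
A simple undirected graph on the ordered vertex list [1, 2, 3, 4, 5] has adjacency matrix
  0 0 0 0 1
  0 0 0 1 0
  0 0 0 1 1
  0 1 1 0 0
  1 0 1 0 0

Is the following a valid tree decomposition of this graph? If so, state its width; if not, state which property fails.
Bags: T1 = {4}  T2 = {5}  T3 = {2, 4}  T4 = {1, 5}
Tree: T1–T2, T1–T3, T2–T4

No — vertex 3 appears in no bag.

A tree decomposition must satisfy three properties: every vertex lies in some bag; for every edge, both endpoints lie together in some bag; and for every vertex, the bags containing it form a connected subtree. Here vertex 3 appears in no bag, so the decomposition is invalid.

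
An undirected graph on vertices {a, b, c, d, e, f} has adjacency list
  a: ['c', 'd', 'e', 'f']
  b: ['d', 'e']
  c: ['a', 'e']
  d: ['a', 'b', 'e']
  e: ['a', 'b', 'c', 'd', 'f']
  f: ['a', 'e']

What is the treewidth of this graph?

A width-2 tree decomposition is:
Bags: B1 = {a, e, f}  B2 = {a, d, e}  B3 = {a, c, e}  B4 = {b, d, e}
Tree: B1–B2, B2–B3, B2–B4
Each bag holds 3 vertices, so the decomposition has width 2, which upper-bounds the treewidth. Conversely, {a, d, e} is a clique of size 3, and the vertices of any clique must share a bag in every tree decomposition; so some bag has ≥ 3 vertices and tw(G) ≥ 2. Therefore the treewidth is 2.

2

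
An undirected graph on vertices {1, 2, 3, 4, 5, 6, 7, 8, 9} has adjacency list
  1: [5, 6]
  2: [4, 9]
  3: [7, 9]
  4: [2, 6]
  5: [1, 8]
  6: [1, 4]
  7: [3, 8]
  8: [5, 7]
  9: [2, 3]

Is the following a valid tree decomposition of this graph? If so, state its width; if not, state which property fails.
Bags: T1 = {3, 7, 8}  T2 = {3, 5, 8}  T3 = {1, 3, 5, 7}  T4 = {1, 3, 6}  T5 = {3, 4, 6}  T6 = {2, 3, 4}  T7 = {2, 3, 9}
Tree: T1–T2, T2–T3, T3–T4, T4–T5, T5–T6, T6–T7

No — bags containing vertex 7 are not connected in the tree.

A tree decomposition must satisfy three properties: every vertex lies in some bag; for every edge, both endpoints lie together in some bag; and for every vertex, the bags containing it form a connected subtree. Here bags containing vertex 7 are not connected in the tree, so the decomposition is invalid.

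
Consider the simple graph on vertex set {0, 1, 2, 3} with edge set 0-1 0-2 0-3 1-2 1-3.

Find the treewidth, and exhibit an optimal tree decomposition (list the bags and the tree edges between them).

The largest bag has 3 vertices, giving width 2; this decomposition certifies tw(G) ≤ 2. On the other hand G contains the 3-clique {0, 1, 2}. A clique must lie in a single bag of any decomposition, so no decomposition can have width below 2. The upper and lower bounds meet at 2, so that is the treewidth.

Treewidth 2.
One such decomposition:
Bags: B1 = {0, 1, 3}  B2 = {0, 1, 2}
Tree: B1–B2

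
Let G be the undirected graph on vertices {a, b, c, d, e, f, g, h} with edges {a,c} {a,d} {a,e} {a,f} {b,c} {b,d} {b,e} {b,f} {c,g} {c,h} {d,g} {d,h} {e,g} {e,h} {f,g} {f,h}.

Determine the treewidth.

4

A width-4 tree decomposition is:
Bags: B1 = {b, c, d, e, f}  B2 = {c, d, e, f, h}  B3 = {c, d, e, f, g}  B4 = {a, c, d, e, f}
Tree: B1–B2, B2–B3, B3–B4
The largest bag has 5 vertices, giving width 4; this decomposition certifies tw(G) ≤ 4. For the lower bound: the 5 vertex sets {b,c}, {d,h}, {f,g}, {e}, {a} are disjoint, each induces a connected subgraph, and every pair is joined by at least one edge of G. Contracting each set to a single vertex therefore yields K_{5} as a minor, and since treewidth is minor-monotone, tw(G) ≥ tw(K_{5}) = 4. The upper and lower bounds meet at 4, so that is the treewidth.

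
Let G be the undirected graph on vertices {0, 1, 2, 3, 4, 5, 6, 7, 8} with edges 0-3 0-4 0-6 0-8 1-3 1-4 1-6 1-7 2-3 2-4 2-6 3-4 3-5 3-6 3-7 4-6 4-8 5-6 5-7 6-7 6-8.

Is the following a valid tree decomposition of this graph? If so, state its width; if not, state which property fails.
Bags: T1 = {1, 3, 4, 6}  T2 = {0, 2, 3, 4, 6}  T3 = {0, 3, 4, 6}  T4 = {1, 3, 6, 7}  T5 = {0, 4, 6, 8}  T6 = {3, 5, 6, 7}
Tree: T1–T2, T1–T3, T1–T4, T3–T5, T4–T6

A tree decomposition must satisfy three properties: every vertex lies in some bag; for every edge, both endpoints lie together in some bag; and for every vertex, the bags containing it form a connected subtree. Here bags containing vertex 0 are not connected in the tree, so the decomposition is invalid.

No — bags containing vertex 0 are not connected in the tree.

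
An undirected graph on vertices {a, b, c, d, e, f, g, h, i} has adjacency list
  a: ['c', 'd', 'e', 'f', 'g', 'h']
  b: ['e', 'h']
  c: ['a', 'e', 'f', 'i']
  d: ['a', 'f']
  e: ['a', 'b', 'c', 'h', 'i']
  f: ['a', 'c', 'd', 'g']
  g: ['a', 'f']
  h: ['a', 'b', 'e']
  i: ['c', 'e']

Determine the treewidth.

A width-2 tree decomposition is:
Bags: B1 = {a, e, h}  B2 = {b, e, h}  B3 = {a, c, e}  B4 = {a, c, f}  B5 = {c, e, i}  B6 = {a, d, f}  B7 = {a, f, g}
Tree: B1–B2, B1–B3, B3–B4, B3–B5, B4–B6, B6–B7
Every bag has size at most 3, so the width is 3 − 1 = 2 and tw(G) ≤ 2. For the lower bound, the 3 vertices {a, e, h} are pairwise adjacent, and any tree decomposition puts a clique entirely inside one bag — forcing width ≥ 2. Hence tw(G) = 2 exactly.

2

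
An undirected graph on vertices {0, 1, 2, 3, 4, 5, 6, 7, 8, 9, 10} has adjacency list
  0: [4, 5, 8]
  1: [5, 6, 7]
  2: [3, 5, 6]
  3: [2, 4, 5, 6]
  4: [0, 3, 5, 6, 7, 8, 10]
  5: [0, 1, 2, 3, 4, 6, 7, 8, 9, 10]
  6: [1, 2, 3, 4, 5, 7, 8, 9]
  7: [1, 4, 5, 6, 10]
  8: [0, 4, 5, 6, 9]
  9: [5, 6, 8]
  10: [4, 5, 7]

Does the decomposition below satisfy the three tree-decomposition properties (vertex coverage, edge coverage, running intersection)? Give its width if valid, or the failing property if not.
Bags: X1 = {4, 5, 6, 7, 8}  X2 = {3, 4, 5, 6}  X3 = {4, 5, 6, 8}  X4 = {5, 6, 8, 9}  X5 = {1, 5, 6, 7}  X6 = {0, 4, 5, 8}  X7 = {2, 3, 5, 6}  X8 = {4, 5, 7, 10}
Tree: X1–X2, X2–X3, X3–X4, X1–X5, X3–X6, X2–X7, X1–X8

No — bags containing vertex 8 are not connected in the tree.

A tree decomposition must satisfy three properties: every vertex lies in some bag; for every edge, both endpoints lie together in some bag; and for every vertex, the bags containing it form a connected subtree. Here bags containing vertex 8 are not connected in the tree, so the decomposition is invalid.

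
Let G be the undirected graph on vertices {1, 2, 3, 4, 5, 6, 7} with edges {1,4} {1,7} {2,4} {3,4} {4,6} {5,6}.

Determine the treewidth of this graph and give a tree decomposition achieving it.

Every bag has size at most 2, so the width is 2 − 1 = 1 and tw(G) ≤ 1. Since G has at least one edge (e.g. 7–1), it is not an edgeless graph, so tw(G) ≥ 1. The upper and lower bounds meet at 1, so that is the treewidth.

Treewidth 1.
One optimal decomposition is:
Bags: B1 = {1, 7}  B2 = {1, 4}  B3 = {4, 6}  B4 = {2, 4}  B5 = {5, 6}  B6 = {3, 4}
Tree: B1–B2, B2–B3, B3–B4, B3–B5, B3–B6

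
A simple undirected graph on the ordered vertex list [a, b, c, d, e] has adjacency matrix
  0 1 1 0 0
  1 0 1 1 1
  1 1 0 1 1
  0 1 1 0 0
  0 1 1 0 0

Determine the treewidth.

A width-2 tree decomposition is:
Bags: B1 = {b, c, d}  B2 = {a, b, c}  B3 = {b, c, e}
Tree: B1–B2, B1–B3
The largest bag has 3 vertices, giving width 2; this decomposition certifies tw(G) ≤ 2. For the lower bound, the 3 vertices {b, c, d} are pairwise adjacent, and any tree decomposition puts a clique entirely inside one bag — forcing width ≥ 2. Combining the bounds, tw(G) = 2.

2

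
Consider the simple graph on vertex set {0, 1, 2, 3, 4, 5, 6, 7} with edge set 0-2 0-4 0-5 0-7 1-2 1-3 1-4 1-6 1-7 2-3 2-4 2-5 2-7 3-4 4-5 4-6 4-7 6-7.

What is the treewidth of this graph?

A width-3 tree decomposition is:
Bags: B1 = {0, 2, 4, 7}  B2 = {1, 2, 4, 7}  B3 = {1, 4, 6, 7}  B4 = {0, 2, 4, 5}  B5 = {1, 2, 3, 4}
Tree: B1–B2, B2–B3, B1–B4, B2–B5
Every bag has size at most 4, so the width is 4 − 1 = 3 and tw(G) ≤ 3. For the lower bound, the 4 vertices {0, 2, 4, 5} are pairwise adjacent, and any tree decomposition puts a clique entirely inside one bag — forcing width ≥ 3. Hence tw(G) = 3 exactly.

3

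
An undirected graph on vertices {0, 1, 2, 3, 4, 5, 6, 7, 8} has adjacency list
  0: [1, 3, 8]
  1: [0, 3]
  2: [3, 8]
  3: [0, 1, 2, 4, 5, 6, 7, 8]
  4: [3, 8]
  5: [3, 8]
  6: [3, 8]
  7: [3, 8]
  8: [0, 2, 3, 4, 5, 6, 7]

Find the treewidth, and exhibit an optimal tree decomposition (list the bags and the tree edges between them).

Treewidth 2.
Bags: B1 = {3, 5, 8}  B2 = {2, 3, 8}  B3 = {3, 6, 8}  B4 = {3, 7, 8}  B5 = {3, 4, 8}  B6 = {0, 3, 8}  B7 = {0, 1, 3}
Tree: B1–B2, B2–B3, B1–B4, B2–B5, B2–B6, B6–B7

Each bag holds 3 vertices, so the decomposition has width 2, which upper-bounds the treewidth. Conversely, {0, 3, 8} is a clique of size 3, and the vertices of any clique must share a bag in every tree decomposition; so some bag has ≥ 3 vertices and tw(G) ≥ 2. The upper and lower bounds meet at 2, so that is the treewidth.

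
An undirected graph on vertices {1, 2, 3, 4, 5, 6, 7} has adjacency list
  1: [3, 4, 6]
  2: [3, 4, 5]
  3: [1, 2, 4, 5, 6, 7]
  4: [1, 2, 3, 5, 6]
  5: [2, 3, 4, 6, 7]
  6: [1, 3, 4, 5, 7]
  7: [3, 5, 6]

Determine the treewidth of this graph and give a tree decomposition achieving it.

Treewidth 3.
One such decomposition:
Bags: B1 = {2, 3, 4, 5}  B2 = {3, 4, 5, 6}  B3 = {3, 5, 6, 7}  B4 = {1, 3, 4, 6}
Tree: B1–B2, B2–B3, B2–B4

Every bag has size at most 4, so the width is 4 − 1 = 3 and tw(G) ≤ 3. For the lower bound, the 4 vertices {1, 3, 4, 6} are pairwise adjacent, and any tree decomposition puts a clique entirely inside one bag — forcing width ≥ 3. Combining the bounds, tw(G) = 3.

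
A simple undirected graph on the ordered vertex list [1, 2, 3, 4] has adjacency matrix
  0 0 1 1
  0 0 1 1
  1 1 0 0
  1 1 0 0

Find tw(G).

2

A width-2 tree decomposition is:
Bags: B1 = {1, 2, 3}  B2 = {1, 2, 4}
Tree: B1–B2
The largest bag has 3 vertices, giving width 2; this decomposition certifies tw(G) ≤ 2. The edges 1–3–2–4–1 form a cycle, so G is not a tree and its treewidth is at least 2. Hence tw(G) = 2 exactly.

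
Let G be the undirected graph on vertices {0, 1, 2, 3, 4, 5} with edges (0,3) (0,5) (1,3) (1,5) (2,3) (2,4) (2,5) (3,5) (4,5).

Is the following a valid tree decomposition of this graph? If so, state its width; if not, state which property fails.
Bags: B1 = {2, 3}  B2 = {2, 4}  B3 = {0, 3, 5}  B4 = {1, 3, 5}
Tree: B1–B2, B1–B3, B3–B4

A tree decomposition must satisfy three properties: every vertex lies in some bag; for every edge, both endpoints lie together in some bag; and for every vertex, the bags containing it form a connected subtree. Here edge (5,2) lies in no bag, so the decomposition is invalid.

No — edge (5,2) lies in no bag.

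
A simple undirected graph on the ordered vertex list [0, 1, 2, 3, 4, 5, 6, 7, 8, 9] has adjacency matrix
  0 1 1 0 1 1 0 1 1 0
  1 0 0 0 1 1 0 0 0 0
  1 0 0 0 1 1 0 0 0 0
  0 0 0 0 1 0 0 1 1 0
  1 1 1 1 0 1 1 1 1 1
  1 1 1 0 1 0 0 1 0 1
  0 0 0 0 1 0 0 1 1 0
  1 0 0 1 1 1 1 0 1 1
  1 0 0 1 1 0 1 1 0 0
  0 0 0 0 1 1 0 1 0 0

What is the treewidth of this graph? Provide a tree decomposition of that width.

Each bag holds 4 vertices, so the decomposition has width 3, which upper-bounds the treewidth. For the lower bound, the 4 vertices {0, 1, 4, 5} are pairwise adjacent, and any tree decomposition puts a clique entirely inside one bag — forcing width ≥ 3. Therefore the treewidth is 3.

Treewidth 3.
Bags: B1 = {0, 4, 7, 8}  B2 = {3, 4, 7, 8}  B3 = {0, 4, 5, 7}  B4 = {0, 2, 4, 5}  B5 = {4, 6, 7, 8}  B6 = {4, 5, 7, 9}  B7 = {0, 1, 4, 5}
Tree: B1–B2, B1–B3, B3–B4, B1–B5, B3–B6, B4–B7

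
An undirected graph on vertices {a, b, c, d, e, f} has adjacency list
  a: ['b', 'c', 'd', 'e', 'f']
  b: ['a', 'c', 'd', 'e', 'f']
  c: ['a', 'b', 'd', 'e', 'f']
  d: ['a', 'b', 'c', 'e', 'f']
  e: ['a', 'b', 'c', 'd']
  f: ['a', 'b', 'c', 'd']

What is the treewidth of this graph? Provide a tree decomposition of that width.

The largest bag has 5 vertices, giving width 4; this decomposition certifies tw(G) ≤ 4. Conversely, {a, b, c, d, e} is a clique of size 5, and the vertices of any clique must share a bag in every tree decomposition; so some bag has ≥ 5 vertices and tw(G) ≥ 4. Hence tw(G) = 4 exactly.

Treewidth 4.
One optimal decomposition is:
Bags: B1 = {a, b, c, d, e}  B2 = {a, b, c, d, f}
Tree: B1–B2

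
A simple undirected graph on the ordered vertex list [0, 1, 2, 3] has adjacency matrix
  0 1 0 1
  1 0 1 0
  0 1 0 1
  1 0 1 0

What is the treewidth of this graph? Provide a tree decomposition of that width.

Treewidth 2.
One such decomposition:
Bags: B1 = {0, 1, 2}  B2 = {0, 2, 3}
Tree: B1–B2

Every bag has size at most 3, so the width is 3 − 1 = 2 and tw(G) ≤ 2. Since 2–1–0–3–2 is a cycle in G, G is not acyclic. Forests are exactly the graphs of treewidth ≤ 1, so tw(G) ≥ 2. Hence tw(G) = 2 exactly.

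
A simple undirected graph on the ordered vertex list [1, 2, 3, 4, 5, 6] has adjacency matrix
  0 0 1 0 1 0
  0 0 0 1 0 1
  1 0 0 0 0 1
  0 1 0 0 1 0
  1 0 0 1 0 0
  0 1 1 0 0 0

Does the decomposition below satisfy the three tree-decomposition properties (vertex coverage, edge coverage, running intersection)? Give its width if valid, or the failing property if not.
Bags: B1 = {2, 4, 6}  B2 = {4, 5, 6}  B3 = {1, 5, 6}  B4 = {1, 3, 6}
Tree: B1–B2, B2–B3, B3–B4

Yes; width 2.

Every vertex of G appears in some bag (union = {1, 2, 3, 4, 5, 6}); every edge is covered by a bag; and for each vertex v the set of bags containing v is connected in the bag tree. The decomposition is therefore valid. The largest bag has 3 vertices, so the width is 2.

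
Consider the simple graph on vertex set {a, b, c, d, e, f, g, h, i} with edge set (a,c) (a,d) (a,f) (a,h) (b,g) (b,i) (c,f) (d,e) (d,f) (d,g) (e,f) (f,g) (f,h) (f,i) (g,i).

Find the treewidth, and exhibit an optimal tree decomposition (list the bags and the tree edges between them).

The largest bag has 3 vertices, giving width 2; this decomposition certifies tw(G) ≤ 2. For the lower bound, the 3 vertices {d, f, g} are pairwise adjacent, and any tree decomposition puts a clique entirely inside one bag — forcing width ≥ 2. Combining the bounds, tw(G) = 2.

Treewidth 2.
Bags: B1 = {d, e, f}  B2 = {a, d, f}  B3 = {a, c, f}  B4 = {a, f, h}  B5 = {d, f, g}  B6 = {f, g, i}  B7 = {b, g, i}
Tree: B1–B2, B2–B3, B2–B4, B2–B5, B5–B6, B6–B7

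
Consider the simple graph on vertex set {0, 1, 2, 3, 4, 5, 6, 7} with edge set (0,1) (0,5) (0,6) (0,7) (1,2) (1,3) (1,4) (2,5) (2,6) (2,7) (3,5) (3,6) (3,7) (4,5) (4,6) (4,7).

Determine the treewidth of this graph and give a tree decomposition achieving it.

Every bag has size at most 5, so the width is 5 − 1 = 4 and tw(G) ≤ 4. For the lower bound: the 5 vertex sets {0,5}, {4,7}, {1,2}, {6}, {3} are disjoint, each induces a connected subgraph, and every pair is joined by at least one edge of G. Contracting each set to a single vertex therefore yields K_{5} as a minor, and since treewidth is minor-monotone, tw(G) ≥ tw(K_{5}) = 4. The upper and lower bounds meet at 4, so that is the treewidth.

Treewidth 4.
One optimal decomposition is:
Bags: B1 = {0, 1, 5, 6, 7}  B2 = {1, 4, 5, 6, 7}  B3 = {1, 2, 5, 6, 7}  B4 = {1, 3, 5, 6, 7}
Tree: B1–B2, B2–B3, B3–B4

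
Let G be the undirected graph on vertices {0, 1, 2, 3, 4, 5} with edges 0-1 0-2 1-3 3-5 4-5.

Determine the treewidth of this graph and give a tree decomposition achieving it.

Treewidth 1.
Bags: B1 = {4, 5}  B2 = {3, 5}  B3 = {1, 3}  B4 = {0, 1}  B5 = {0, 2}
Tree: B1–B2, B2–B3, B3–B4, B4–B5

Each bag holds 2 vertices, so the decomposition has width 1, which upper-bounds the treewidth. G has an edge, so its treewidth is at least 1. Combining the bounds, tw(G) = 1.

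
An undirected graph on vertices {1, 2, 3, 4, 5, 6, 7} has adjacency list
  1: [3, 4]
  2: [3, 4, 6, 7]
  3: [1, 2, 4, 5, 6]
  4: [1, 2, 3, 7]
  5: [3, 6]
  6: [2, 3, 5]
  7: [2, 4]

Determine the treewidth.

2

A width-2 tree decomposition is:
Bags: B1 = {2, 3, 4}  B2 = {1, 3, 4}  B3 = {2, 3, 6}  B4 = {2, 4, 7}  B5 = {3, 5, 6}
Tree: B1–B2, B1–B3, B1–B4, B3–B5
Each bag holds 3 vertices, so the decomposition has width 2, which upper-bounds the treewidth. Conversely, {1, 3, 4} is a clique of size 3, and the vertices of any clique must share a bag in every tree decomposition; so some bag has ≥ 3 vertices and tw(G) ≥ 2. Combining the bounds, tw(G) = 2.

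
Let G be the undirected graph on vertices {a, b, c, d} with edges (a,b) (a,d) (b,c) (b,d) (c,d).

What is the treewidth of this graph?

2

A width-2 tree decomposition is:
Bags: B1 = {b, c, d}  B2 = {a, b, d}
Tree: B1–B2
The largest bag has 3 vertices, giving width 2; this decomposition certifies tw(G) ≤ 2. Conversely, {b, c, d} is a clique of size 3, and the vertices of any clique must share a bag in every tree decomposition; so some bag has ≥ 3 vertices and tw(G) ≥ 2. Combining the bounds, tw(G) = 2.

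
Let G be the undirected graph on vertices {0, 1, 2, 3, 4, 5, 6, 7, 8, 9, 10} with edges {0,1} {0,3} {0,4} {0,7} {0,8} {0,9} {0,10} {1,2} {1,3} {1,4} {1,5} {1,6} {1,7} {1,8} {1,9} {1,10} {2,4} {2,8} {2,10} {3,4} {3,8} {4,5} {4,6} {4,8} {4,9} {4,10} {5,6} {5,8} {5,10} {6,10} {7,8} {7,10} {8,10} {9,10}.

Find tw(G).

4

A width-4 tree decomposition is:
Bags: B1 = {0, 1, 3, 4, 8}  B2 = {0, 1, 4, 8, 10}  B3 = {0, 1, 7, 8, 10}  B4 = {1, 4, 5, 8, 10}  B5 = {0, 1, 4, 9, 10}  B6 = {1, 2, 4, 8, 10}  B7 = {1, 4, 5, 6, 10}
Tree: B1–B2, B2–B3, B2–B4, B2–B5, B2–B6, B4–B7
Each bag holds 5 vertices, so the decomposition has width 4, which upper-bounds the treewidth. For the lower bound, the 5 vertices {0, 1, 4, 8, 10} are pairwise adjacent, and any tree decomposition puts a clique entirely inside one bag — forcing width ≥ 4. Combining the bounds, tw(G) = 4.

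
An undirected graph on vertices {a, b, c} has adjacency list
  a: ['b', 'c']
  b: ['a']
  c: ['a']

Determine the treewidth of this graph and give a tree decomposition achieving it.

Treewidth 1.
One optimal decomposition is:
Bags: B1 = {a, b}  B2 = {a, c}
Tree: B1–B2

The largest bag has 2 vertices, giving width 1; this decomposition certifies tw(G) ≤ 1. G has an edge, so its treewidth is at least 1. Therefore the treewidth is 1.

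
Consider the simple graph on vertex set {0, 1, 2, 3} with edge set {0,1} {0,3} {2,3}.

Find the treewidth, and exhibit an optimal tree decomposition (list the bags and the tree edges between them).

The largest bag has 2 vertices, giving width 1; this decomposition certifies tw(G) ≤ 1. G has an edge, so its treewidth is at least 1. Combining the bounds, tw(G) = 1.

Treewidth 1.
One optimal decomposition is:
Bags: B1 = {0, 3}  B2 = {0, 1}  B3 = {2, 3}
Tree: B1–B2, B1–B3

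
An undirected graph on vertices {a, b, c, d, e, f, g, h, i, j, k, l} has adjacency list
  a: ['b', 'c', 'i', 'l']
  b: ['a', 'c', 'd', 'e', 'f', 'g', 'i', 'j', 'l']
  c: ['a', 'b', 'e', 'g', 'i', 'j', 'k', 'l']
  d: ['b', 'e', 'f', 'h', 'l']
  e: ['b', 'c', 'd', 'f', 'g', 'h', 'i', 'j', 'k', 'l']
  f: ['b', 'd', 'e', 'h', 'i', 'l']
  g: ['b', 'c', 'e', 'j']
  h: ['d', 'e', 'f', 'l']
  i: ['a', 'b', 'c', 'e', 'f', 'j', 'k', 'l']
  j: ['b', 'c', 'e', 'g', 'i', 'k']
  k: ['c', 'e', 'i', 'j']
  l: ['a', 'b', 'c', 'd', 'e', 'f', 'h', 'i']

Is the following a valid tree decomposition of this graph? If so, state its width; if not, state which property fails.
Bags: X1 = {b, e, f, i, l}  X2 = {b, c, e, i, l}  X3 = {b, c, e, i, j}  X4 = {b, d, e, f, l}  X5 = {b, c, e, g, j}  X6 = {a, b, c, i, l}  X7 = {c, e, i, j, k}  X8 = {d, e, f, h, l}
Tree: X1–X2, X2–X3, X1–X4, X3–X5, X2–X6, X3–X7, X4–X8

Vertex coverage: the bags together contain {a, b, c, d, e, f, g, h, i, j, k, l}, the full vertex set. Edge coverage: each edge of G has both endpoints in at least one bag. Running intersection: for every vertex, the bags containing it form a connected subtree. All three properties hold, so this is a valid tree decomposition of width max|bag| − 1 = 4, and hence tw(G) ≤ 4.

Yes; width 4.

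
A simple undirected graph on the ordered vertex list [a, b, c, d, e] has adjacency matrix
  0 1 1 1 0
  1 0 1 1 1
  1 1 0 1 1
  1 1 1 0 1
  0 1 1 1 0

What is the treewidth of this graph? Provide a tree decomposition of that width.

Treewidth 3.
One optimal decomposition is:
Bags: B1 = {b, c, d, e}  B2 = {a, b, c, d}
Tree: B1–B2

Each bag holds 4 vertices, so the decomposition has width 3, which upper-bounds the treewidth. For the lower bound, the 4 vertices {b, c, d, e} are pairwise adjacent, and any tree decomposition puts a clique entirely inside one bag — forcing width ≥ 3. The upper and lower bounds meet at 3, so that is the treewidth.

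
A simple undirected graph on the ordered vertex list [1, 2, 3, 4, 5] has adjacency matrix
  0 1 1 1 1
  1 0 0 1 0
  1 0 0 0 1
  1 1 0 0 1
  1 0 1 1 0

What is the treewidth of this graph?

2

A width-2 tree decomposition is:
Bags: B1 = {1, 2, 4}  B2 = {1, 4, 5}  B3 = {1, 3, 5}
Tree: B1–B2, B2–B3
Each bag holds 3 vertices, so the decomposition has width 2, which upper-bounds the treewidth. Conversely, {1, 3, 5} is a clique of size 3, and the vertices of any clique must share a bag in every tree decomposition; so some bag has ≥ 3 vertices and tw(G) ≥ 2. Hence tw(G) = 2 exactly.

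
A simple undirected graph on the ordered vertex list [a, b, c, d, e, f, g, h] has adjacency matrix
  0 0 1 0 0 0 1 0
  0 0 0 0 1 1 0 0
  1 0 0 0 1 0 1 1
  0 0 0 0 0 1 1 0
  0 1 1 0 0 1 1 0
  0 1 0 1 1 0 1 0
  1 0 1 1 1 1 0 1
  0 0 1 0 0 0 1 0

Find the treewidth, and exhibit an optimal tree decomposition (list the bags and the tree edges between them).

Each bag holds 3 vertices, so the decomposition has width 2, which upper-bounds the treewidth. On the other hand G contains the 3-clique {d, f, g}. A clique must lie in a single bag of any decomposition, so no decomposition can have width below 2. The upper and lower bounds meet at 2, so that is the treewidth.

Treewidth 2.
One such decomposition:
Bags: B1 = {c, e, g}  B2 = {e, f, g}  B3 = {c, g, h}  B4 = {a, c, g}  B5 = {b, e, f}  B6 = {d, f, g}
Tree: B1–B2, B1–B3, B3–B4, B2–B5, B2–B6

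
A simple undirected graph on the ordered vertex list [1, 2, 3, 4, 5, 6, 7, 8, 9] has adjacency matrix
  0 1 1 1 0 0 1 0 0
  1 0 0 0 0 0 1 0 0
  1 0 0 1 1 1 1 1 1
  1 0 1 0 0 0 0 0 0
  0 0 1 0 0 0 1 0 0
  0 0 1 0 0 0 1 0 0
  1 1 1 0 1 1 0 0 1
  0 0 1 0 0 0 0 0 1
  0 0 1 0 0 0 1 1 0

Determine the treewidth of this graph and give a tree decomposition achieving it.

The largest bag has 3 vertices, giving width 2; this decomposition certifies tw(G) ≤ 2. On the other hand G contains the 3-clique {1, 2, 7}. A clique must lie in a single bag of any decomposition, so no decomposition can have width below 2. The upper and lower bounds meet at 2, so that is the treewidth.

Treewidth 2.
Bags: B1 = {1, 3, 7}  B2 = {1, 3, 4}  B3 = {3, 7, 9}  B4 = {1, 2, 7}  B5 = {3, 6, 7}  B6 = {3, 8, 9}  B7 = {3, 5, 7}
Tree: B1–B2, B1–B3, B1–B4, B3–B5, B3–B6, B5–B7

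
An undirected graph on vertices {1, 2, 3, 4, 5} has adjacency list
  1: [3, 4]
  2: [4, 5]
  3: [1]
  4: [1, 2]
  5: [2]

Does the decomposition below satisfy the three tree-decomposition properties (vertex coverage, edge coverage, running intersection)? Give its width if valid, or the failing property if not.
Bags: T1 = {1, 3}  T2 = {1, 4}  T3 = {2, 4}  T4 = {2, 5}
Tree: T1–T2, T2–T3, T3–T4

Yes; width 1.

Every vertex of G appears in some bag (union = {1, 2, 3, 4, 5}); every edge is covered by a bag; and for each vertex v the set of bags containing v is connected in the bag tree. The decomposition is therefore valid. The largest bag has 2 vertices, so the width is 1.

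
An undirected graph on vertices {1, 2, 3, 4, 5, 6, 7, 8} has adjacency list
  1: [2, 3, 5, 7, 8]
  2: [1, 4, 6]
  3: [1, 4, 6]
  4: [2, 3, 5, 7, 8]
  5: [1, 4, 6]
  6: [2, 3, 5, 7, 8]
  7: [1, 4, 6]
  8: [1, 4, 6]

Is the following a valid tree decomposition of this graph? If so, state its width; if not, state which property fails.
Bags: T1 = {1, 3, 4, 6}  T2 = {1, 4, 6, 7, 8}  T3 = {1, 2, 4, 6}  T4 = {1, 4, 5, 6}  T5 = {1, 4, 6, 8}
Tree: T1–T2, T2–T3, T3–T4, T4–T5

A tree decomposition must satisfy three properties: every vertex lies in some bag; for every edge, both endpoints lie together in some bag; and for every vertex, the bags containing it form a connected subtree. Here bags containing vertex 8 are not connected in the tree, so the decomposition is invalid.

No — bags containing vertex 8 are not connected in the tree.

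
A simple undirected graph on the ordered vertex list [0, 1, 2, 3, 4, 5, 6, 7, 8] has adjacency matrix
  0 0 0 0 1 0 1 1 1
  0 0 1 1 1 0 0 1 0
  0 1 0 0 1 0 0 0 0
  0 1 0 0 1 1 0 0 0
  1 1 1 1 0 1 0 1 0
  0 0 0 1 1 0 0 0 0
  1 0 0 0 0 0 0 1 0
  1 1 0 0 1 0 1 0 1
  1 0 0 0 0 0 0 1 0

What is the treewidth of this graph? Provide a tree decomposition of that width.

The largest bag has 3 vertices, giving width 2; this decomposition certifies tw(G) ≤ 2. Conversely, {0, 7, 8} is a clique of size 3, and the vertices of any clique must share a bag in every tree decomposition; so some bag has ≥ 3 vertices and tw(G) ≥ 2. Combining the bounds, tw(G) = 2.

Treewidth 2.
One optimal decomposition is:
Bags: B1 = {1, 4, 7}  B2 = {1, 3, 4}  B3 = {1, 2, 4}  B4 = {0, 4, 7}  B5 = {0, 7, 8}  B6 = {3, 4, 5}  B7 = {0, 6, 7}
Tree: B1–B2, B1–B3, B1–B4, B4–B5, B2–B6, B5–B7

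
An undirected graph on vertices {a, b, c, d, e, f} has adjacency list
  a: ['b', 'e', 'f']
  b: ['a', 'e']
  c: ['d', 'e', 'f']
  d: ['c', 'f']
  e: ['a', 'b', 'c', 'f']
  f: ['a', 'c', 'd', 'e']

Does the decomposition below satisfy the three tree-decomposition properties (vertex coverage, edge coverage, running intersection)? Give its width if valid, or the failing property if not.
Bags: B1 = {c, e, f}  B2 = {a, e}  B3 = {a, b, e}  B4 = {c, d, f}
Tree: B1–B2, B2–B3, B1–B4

No — edge (f,a) lies in no bag.

A tree decomposition must satisfy three properties: every vertex lies in some bag; for every edge, both endpoints lie together in some bag; and for every vertex, the bags containing it form a connected subtree. Here edge (f,a) lies in no bag, so the decomposition is invalid.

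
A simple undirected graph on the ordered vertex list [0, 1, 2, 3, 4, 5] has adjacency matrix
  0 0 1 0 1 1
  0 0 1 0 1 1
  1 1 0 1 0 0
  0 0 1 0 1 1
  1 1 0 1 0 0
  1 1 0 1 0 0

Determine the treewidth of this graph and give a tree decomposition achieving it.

The largest bag has 4 vertices, giving width 3; this decomposition certifies tw(G) ≤ 3. For the lower bound: the 4 vertex sets {0,4}, {2,3}, {1}, {5} are disjoint, each induces a connected subgraph, and every pair is joined by at least one edge of G. Contracting each set to a single vertex therefore yields K_{4} as a minor, and since treewidth is minor-monotone, tw(G) ≥ tw(K_{4}) = 3. Therefore the treewidth is 3.

Treewidth 3.
One such decomposition:
Bags: B1 = {0, 1, 3, 4}  B2 = {0, 1, 2, 3}  B3 = {0, 1, 3, 5}
Tree: B1–B2, B2–B3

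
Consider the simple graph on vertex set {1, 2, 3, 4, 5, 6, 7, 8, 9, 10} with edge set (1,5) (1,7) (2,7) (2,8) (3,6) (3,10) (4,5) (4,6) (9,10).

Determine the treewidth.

A width-1 tree decomposition is:
Bags: B1 = {9, 10}  B2 = {3, 10}  B3 = {3, 6}  B4 = {4, 6}  B5 = {4, 5}  B6 = {1, 5}  B7 = {1, 7}  B8 = {2, 7}  B9 = {2, 8}
Tree: B1–B2, B2–B3, B3–B4, B4–B5, B5–B6, B6–B7, B7–B8, B8–B9
Each bag holds 2 vertices, so the decomposition has width 1, which upper-bounds the treewidth. G has an edge, so its treewidth is at least 1. Combining the bounds, tw(G) = 1.

1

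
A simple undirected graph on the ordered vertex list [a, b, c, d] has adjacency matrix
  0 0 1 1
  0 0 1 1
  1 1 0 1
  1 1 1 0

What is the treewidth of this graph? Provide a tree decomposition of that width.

The largest bag has 3 vertices, giving width 2; this decomposition certifies tw(G) ≤ 2. For the lower bound, the 3 vertices {a, c, d} are pairwise adjacent, and any tree decomposition puts a clique entirely inside one bag — forcing width ≥ 2. The upper and lower bounds meet at 2, so that is the treewidth.

Treewidth 2.
One such decomposition:
Bags: B1 = {b, c, d}  B2 = {a, c, d}
Tree: B1–B2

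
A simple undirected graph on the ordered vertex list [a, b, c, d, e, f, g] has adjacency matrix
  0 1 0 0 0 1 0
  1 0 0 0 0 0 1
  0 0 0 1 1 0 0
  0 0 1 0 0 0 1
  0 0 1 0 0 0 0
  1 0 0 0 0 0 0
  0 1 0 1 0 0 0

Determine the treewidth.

A width-1 tree decomposition is:
Bags: B1 = {c, e}  B2 = {c, d}  B3 = {d, g}  B4 = {b, g}  B5 = {a, b}  B6 = {a, f}
Tree: B1–B2, B2–B3, B3–B4, B4–B5, B5–B6
Each bag holds 2 vertices, so the decomposition has width 1, which upper-bounds the treewidth. Since G has at least one edge (e.g. e–c), it is not an edgeless graph, so tw(G) ≥ 1. Combining the bounds, tw(G) = 1.

1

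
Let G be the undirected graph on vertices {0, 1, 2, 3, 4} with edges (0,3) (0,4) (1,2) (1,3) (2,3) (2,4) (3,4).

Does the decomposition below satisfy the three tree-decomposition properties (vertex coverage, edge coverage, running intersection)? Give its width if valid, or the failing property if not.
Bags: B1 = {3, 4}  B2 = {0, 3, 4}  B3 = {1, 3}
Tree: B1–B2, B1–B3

A tree decomposition must satisfy three properties: every vertex lies in some bag; for every edge, both endpoints lie together in some bag; and for every vertex, the bags containing it form a connected subtree. Here vertex 2 appears in no bag, so the decomposition is invalid.

No — vertex 2 appears in no bag.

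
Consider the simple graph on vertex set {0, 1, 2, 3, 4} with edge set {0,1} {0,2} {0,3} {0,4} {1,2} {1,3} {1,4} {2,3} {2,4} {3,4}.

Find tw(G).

A width-4 tree decomposition is:
Bags: B1 = {0, 1, 2, 3, 4}
Tree: (single bag)
A single bag containing all 5 vertices is trivially a valid decomposition of width 4. For the lower bound, the 5 vertices {0, 1, 2, 3, 4} are pairwise adjacent, and any tree decomposition puts a clique entirely inside one bag — forcing width ≥ 4. Hence tw(G) = 4 exactly.

4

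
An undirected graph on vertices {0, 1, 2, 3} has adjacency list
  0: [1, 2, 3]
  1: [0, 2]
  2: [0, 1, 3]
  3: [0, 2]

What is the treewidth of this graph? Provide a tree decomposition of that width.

Each bag holds 3 vertices, so the decomposition has width 2, which upper-bounds the treewidth. On the other hand G contains the 3-clique {0, 1, 2}. A clique must lie in a single bag of any decomposition, so no decomposition can have width below 2. The upper and lower bounds meet at 2, so that is the treewidth.

Treewidth 2.
One optimal decomposition is:
Bags: B1 = {0, 1, 2}  B2 = {0, 2, 3}
Tree: B1–B2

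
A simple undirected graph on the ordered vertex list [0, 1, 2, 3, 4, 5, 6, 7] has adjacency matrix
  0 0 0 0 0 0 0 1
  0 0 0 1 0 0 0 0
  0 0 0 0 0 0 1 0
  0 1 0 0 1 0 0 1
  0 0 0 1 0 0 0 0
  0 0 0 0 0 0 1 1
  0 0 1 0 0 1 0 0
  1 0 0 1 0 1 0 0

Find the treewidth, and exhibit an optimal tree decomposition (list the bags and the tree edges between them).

Treewidth 1.
One such decomposition:
Bags: B1 = {5, 7}  B2 = {5, 6}  B3 = {3, 7}  B4 = {2, 6}  B5 = {0, 7}  B6 = {3, 4}  B7 = {1, 3}
Tree: B1–B2, B1–B3, B2–B4, B3–B5, B3–B6, B6–B7

Each bag holds 2 vertices, so the decomposition has width 1, which upper-bounds the treewidth. Since G has at least one edge (e.g. 7–5), it is not an edgeless graph, so tw(G) ≥ 1. Combining the bounds, tw(G) = 1.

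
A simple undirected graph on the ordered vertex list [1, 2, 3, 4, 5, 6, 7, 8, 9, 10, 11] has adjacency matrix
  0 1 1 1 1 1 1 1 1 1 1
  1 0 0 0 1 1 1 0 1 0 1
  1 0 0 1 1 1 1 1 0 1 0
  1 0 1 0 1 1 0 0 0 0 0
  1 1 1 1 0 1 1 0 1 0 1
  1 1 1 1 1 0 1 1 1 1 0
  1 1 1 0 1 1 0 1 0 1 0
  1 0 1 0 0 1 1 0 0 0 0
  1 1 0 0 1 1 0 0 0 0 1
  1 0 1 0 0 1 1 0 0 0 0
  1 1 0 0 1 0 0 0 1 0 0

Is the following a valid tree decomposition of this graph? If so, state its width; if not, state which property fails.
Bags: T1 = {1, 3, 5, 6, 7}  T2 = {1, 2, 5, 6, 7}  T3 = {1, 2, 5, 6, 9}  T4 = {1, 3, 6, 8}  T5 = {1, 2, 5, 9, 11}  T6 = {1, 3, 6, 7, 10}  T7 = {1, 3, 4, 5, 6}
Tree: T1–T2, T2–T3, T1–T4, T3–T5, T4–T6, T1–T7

A tree decomposition must satisfy three properties: every vertex lies in some bag; for every edge, both endpoints lie together in some bag; and for every vertex, the bags containing it form a connected subtree. Here edge (7,8) lies in no bag, so the decomposition is invalid.

No — edge (7,8) lies in no bag.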